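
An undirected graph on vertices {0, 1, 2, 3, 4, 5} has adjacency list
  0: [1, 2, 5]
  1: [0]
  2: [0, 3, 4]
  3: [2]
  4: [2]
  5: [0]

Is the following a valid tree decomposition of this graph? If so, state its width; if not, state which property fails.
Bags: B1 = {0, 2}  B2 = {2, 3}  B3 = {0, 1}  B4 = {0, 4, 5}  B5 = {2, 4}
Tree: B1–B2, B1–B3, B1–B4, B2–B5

No — bags containing vertex 4 are not connected in the tree.

A tree decomposition must satisfy three properties: every vertex lies in some bag; for every edge, both endpoints lie together in some bag; and for every vertex, the bags containing it form a connected subtree. Here bags containing vertex 4 are not connected in the tree, so the decomposition is invalid.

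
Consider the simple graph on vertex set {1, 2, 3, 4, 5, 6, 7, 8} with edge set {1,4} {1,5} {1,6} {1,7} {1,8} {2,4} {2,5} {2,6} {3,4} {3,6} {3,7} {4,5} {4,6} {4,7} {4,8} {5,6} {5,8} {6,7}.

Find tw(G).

3

A width-3 tree decomposition is:
Bags: B1 = {1, 4, 6, 7}  B2 = {1, 4, 5, 6}  B3 = {3, 4, 6, 7}  B4 = {2, 4, 5, 6}  B5 = {1, 4, 5, 8}
Tree: B1–B2, B1–B3, B2–B4, B2–B5
The largest bag has 4 vertices, giving width 3; this decomposition certifies tw(G) ≤ 3. Conversely, {1, 4, 5, 8} is a clique of size 4, and the vertices of any clique must share a bag in every tree decomposition; so some bag has ≥ 4 vertices and tw(G) ≥ 3. Therefore the treewidth is 3.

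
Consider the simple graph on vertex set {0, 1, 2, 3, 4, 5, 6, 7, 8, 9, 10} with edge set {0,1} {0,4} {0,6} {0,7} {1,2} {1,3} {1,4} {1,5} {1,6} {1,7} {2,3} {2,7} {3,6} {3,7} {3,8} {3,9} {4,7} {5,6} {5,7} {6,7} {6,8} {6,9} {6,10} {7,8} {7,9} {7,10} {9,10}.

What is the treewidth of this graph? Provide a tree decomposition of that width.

Treewidth 3.
Bags: B1 = {1, 3, 6, 7}  B2 = {0, 1, 6, 7}  B3 = {1, 5, 6, 7}  B4 = {3, 6, 7, 8}  B5 = {3, 6, 7, 9}  B6 = {0, 1, 4, 7}  B7 = {6, 7, 9, 10}  B8 = {1, 2, 3, 7}
Tree: B1–B2, B1–B3, B1–B4, B4–B5, B2–B6, B5–B7, B1–B8

The largest bag has 4 vertices, giving width 3; this decomposition certifies tw(G) ≤ 3. For the lower bound, the 4 vertices {1, 2, 3, 7} are pairwise adjacent, and any tree decomposition puts a clique entirely inside one bag — forcing width ≥ 3. Therefore the treewidth is 3.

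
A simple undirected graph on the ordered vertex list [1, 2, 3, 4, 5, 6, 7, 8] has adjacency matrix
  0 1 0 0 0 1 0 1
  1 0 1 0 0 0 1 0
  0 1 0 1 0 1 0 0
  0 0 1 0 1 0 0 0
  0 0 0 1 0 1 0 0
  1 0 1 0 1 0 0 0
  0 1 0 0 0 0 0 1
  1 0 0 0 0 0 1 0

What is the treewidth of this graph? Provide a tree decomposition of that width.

Each bag holds 3 vertices, so the decomposition has width 2, which upper-bounds the treewidth. For the lower bound, G contains the cycle 4–5–6–3–4, so G is not a forest; only forests have treewidth ≤ 1, hence tw(G) ≥ 2. Therefore the treewidth is 2.

Treewidth 2.
One optimal decomposition is:
Bags: B1 = {3, 4, 5}  B2 = {3, 5, 6}  B3 = {2, 3, 6}  B4 = {1, 2, 6}  B5 = {1, 2, 7}  B6 = {1, 7, 8}
Tree: B1–B2, B2–B3, B3–B4, B4–B5, B5–B6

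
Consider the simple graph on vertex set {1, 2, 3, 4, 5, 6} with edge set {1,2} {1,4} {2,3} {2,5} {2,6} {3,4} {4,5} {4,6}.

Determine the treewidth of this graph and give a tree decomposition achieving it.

Treewidth 2.
Bags: B1 = {2, 4, 5}  B2 = {1, 2, 4}  B3 = {2, 3, 4}  B4 = {2, 4, 6}
Tree: B1–B2, B2–B3, B3–B4

The largest bag has 3 vertices, giving width 2; this decomposition certifies tw(G) ≤ 2. Since 5–2–1–4–5 is a cycle in G, G is not acyclic. Forests are exactly the graphs of treewidth ≤ 1, so tw(G) ≥ 2. Therefore the treewidth is 2.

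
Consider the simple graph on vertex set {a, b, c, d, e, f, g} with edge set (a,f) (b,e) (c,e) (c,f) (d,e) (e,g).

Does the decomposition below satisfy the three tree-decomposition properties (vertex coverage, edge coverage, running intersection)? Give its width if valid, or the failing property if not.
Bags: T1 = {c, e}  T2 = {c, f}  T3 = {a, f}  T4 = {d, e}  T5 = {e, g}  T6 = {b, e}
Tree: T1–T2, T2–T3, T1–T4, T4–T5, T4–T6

Yes; width 1.

Checking the three conditions: (i) the bags cover all of {a, b, c, d, e, f, g}; (ii) for each edge, some bag contains both endpoints; (iii) the bags containing any fixed vertex form a subtree. All hold, so the decomposition is valid with width 2 − 1 = 1.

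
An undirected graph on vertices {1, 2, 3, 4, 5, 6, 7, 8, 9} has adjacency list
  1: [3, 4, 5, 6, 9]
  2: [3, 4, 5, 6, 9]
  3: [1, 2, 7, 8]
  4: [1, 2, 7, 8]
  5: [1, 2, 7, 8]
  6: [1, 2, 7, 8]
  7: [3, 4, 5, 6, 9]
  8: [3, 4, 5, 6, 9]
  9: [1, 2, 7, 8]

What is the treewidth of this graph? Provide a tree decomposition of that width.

Treewidth 4.
One such decomposition:
Bags: B1 = {1, 2, 3, 7, 8}  B2 = {1, 2, 6, 7, 8}  B3 = {1, 2, 7, 8, 9}  B4 = {1, 2, 5, 7, 8}  B5 = {1, 2, 4, 7, 8}
Tree: B1–B2, B2–B3, B3–B4, B4–B5

The largest bag has 5 vertices, giving width 4; this decomposition certifies tw(G) ≤ 4. For the lower bound: the 5 vertex sets {1,3}, {6,7}, {8,9}, {2}, {5} are disjoint, each induces a connected subgraph, and every pair is joined by at least one edge of G. Contracting each set to a single vertex therefore yields K_{5} as a minor, and since treewidth is minor-monotone, tw(G) ≥ tw(K_{5}) = 4. Hence tw(G) = 4 exactly.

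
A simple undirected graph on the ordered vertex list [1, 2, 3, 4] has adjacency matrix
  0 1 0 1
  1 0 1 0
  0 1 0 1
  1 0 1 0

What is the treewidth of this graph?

2

A width-2 tree decomposition is:
Bags: B1 = {1, 2, 3}  B2 = {1, 3, 4}
Tree: B1–B2
The largest bag has 3 vertices, giving width 2; this decomposition certifies tw(G) ≤ 2. The edges 3–2–1–4–3 form a cycle, so G is not a tree and its treewidth is at least 2. Hence tw(G) = 2 exactly.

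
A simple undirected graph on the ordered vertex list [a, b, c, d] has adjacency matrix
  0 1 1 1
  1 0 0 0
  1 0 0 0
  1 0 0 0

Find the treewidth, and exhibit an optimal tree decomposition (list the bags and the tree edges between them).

Treewidth 1.
Bags: B1 = {a, d}  B2 = {a, b}  B3 = {a, c}
Tree: B1–B2, B1–B3

Every bag has size at most 2, so the width is 2 − 1 = 1 and tw(G) ≤ 1. G has an edge, so its treewidth is at least 1. Therefore the treewidth is 1.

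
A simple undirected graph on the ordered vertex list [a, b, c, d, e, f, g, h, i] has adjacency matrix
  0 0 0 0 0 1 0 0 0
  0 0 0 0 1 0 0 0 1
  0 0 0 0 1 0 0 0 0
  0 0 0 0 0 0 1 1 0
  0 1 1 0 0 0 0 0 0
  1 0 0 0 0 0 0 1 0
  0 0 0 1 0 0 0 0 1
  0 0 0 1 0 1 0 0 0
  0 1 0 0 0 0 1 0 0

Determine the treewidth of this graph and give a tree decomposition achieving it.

The largest bag has 2 vertices, giving width 1; this decomposition certifies tw(G) ≤ 1. Since G has at least one edge (e.g. a–f), it is not an edgeless graph, so tw(G) ≥ 1. Hence tw(G) = 1 exactly.

Treewidth 1.
One such decomposition:
Bags: B1 = {a, f}  B2 = {f, h}  B3 = {d, h}  B4 = {d, g}  B5 = {g, i}  B6 = {b, i}  B7 = {b, e}  B8 = {c, e}
Tree: B1–B2, B2–B3, B3–B4, B4–B5, B5–B6, B6–B7, B7–B8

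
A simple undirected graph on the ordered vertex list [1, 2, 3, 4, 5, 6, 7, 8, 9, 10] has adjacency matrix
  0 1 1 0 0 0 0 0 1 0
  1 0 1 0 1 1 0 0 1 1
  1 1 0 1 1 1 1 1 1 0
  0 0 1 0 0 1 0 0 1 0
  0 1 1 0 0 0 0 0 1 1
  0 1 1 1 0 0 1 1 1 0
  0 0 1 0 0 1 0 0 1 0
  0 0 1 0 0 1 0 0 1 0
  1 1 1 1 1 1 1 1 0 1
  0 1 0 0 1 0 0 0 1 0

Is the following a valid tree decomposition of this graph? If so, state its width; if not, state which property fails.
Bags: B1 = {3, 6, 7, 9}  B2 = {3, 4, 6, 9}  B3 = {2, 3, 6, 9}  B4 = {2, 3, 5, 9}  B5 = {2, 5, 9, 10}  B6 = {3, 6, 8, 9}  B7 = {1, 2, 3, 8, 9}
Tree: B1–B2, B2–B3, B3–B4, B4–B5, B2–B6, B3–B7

No — bags containing vertex 8 are not connected in the tree.

A tree decomposition must satisfy three properties: every vertex lies in some bag; for every edge, both endpoints lie together in some bag; and for every vertex, the bags containing it form a connected subtree. Here bags containing vertex 8 are not connected in the tree, so the decomposition is invalid.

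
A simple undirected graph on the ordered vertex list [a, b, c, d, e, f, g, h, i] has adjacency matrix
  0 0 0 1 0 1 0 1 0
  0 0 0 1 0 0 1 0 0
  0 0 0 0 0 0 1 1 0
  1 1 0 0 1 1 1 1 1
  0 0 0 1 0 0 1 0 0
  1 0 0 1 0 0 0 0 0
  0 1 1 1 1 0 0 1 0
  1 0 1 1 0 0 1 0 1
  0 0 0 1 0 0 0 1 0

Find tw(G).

2

A width-2 tree decomposition is:
Bags: B1 = {d, g, h}  B2 = {a, d, h}  B3 = {d, h, i}  B4 = {d, e, g}  B5 = {c, g, h}  B6 = {b, d, g}  B7 = {a, d, f}
Tree: B1–B2, B1–B3, B1–B4, B1–B5, B4–B6, B2–B7
Every bag has size at most 3, so the width is 3 − 1 = 2 and tw(G) ≤ 2. Conversely, {d, e, g} is a clique of size 3, and the vertices of any clique must share a bag in every tree decomposition; so some bag has ≥ 3 vertices and tw(G) ≥ 2. Combining the bounds, tw(G) = 2.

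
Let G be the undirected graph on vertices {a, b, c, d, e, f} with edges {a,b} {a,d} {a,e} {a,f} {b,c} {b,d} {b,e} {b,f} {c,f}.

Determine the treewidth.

2

A width-2 tree decomposition is:
Bags: B1 = {a, b, e}  B2 = {a, b, f}  B3 = {b, c, f}  B4 = {a, b, d}
Tree: B1–B2, B2–B3, B2–B4
Every bag has size at most 3, so the width is 3 − 1 = 2 and tw(G) ≤ 2. For the lower bound, the 3 vertices {b, c, f} are pairwise adjacent, and any tree decomposition puts a clique entirely inside one bag — forcing width ≥ 2. Combining the bounds, tw(G) = 2.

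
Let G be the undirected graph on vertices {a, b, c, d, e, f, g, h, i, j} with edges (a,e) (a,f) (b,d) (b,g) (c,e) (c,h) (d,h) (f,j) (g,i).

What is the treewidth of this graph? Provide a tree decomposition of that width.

The largest bag has 2 vertices, giving width 1; this decomposition certifies tw(G) ≤ 1. Since G has at least one edge (e.g. j–f), it is not an edgeless graph, so tw(G) ≥ 1. The upper and lower bounds meet at 1, so that is the treewidth.

Treewidth 1.
One optimal decomposition is:
Bags: B1 = {f, j}  B2 = {a, f}  B3 = {a, e}  B4 = {c, e}  B5 = {c, h}  B6 = {d, h}  B7 = {b, d}  B8 = {b, g}  B9 = {g, i}
Tree: B1–B2, B2–B3, B3–B4, B4–B5, B5–B6, B6–B7, B7–B8, B8–B9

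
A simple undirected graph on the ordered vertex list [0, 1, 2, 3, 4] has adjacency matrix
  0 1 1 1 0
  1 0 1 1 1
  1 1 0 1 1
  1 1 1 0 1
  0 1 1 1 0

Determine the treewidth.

3

A width-3 tree decomposition is:
Bags: B1 = {1, 2, 3, 4}  B2 = {0, 1, 2, 3}
Tree: B1–B2
Every bag has size at most 4, so the width is 4 − 1 = 3 and tw(G) ≤ 3. For the lower bound, the 4 vertices {0, 1, 2, 3} are pairwise adjacent, and any tree decomposition puts a clique entirely inside one bag — forcing width ≥ 3. Hence tw(G) = 3 exactly.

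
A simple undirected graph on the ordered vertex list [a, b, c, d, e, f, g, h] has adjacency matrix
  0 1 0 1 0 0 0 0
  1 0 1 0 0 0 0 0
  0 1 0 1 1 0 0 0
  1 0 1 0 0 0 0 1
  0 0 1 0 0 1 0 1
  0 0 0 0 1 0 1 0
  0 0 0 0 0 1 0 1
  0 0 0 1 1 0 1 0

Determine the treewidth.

2

A width-2 tree decomposition is:
Bags: B1 = {a, b, c}  B2 = {a, c, d}  B3 = {c, d, e}  B4 = {d, e, h}  B5 = {e, f, h}  B6 = {f, g, h}
Tree: B1–B2, B2–B3, B3–B4, B4–B5, B5–B6
Each bag holds 3 vertices, so the decomposition has width 2, which upper-bounds the treewidth. For the lower bound, G contains the cycle b–a–d–c–b, so G is not a forest; only forests have treewidth ≤ 1, hence tw(G) ≥ 2. The upper and lower bounds meet at 2, so that is the treewidth.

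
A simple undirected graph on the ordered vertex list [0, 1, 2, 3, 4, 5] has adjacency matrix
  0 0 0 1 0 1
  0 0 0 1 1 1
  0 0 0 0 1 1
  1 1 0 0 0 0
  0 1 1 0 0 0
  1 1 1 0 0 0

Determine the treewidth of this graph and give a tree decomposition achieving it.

Treewidth 2.
One such decomposition:
Bags: B1 = {2, 4, 5}  B2 = {1, 4, 5}  B3 = {0, 1, 5}  B4 = {0, 1, 3}
Tree: B1–B2, B2–B3, B3–B4

Every bag has size at most 3, so the width is 3 − 1 = 2 and tw(G) ≤ 2. For the lower bound, G contains the cycle 2–4–1–5–2, so G is not a forest; only forests have treewidth ≤ 1, hence tw(G) ≥ 2. Therefore the treewidth is 2.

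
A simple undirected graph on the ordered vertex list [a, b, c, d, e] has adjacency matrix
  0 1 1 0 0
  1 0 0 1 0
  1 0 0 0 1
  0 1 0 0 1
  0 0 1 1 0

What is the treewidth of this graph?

2

A width-2 tree decomposition is:
Bags: B1 = {a, b, c}  B2 = {b, c, e}  B3 = {b, d, e}
Tree: B1–B2, B2–B3
Every bag has size at most 3, so the width is 3 − 1 = 2 and tw(G) ≤ 2. For the lower bound, G contains the cycle b–a–c–e–d–b, so G is not a forest; only forests have treewidth ≤ 1, hence tw(G) ≥ 2. Hence tw(G) = 2 exactly.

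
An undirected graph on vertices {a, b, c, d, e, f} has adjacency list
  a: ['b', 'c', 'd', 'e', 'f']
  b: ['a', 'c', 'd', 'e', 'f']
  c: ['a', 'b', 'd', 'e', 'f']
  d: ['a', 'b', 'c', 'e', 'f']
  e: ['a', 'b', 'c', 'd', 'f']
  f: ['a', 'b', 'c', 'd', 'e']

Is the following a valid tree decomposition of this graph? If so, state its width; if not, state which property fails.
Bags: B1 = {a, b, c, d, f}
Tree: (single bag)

A tree decomposition must satisfy three properties: every vertex lies in some bag; for every edge, both endpoints lie together in some bag; and for every vertex, the bags containing it form a connected subtree. Here vertex e appears in no bag, so the decomposition is invalid.

No — vertex e appears in no bag.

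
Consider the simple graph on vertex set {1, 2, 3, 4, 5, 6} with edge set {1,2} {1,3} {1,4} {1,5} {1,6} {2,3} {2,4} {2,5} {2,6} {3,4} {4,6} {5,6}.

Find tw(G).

3

A width-3 tree decomposition is:
Bags: B1 = {1, 2, 4, 6}  B2 = {1, 2, 3, 4}  B3 = {1, 2, 5, 6}
Tree: B1–B2, B1–B3
The largest bag has 4 vertices, giving width 3; this decomposition certifies tw(G) ≤ 3. On the other hand G contains the 4-clique {1, 2, 3, 4}. A clique must lie in a single bag of any decomposition, so no decomposition can have width below 3. Therefore the treewidth is 3.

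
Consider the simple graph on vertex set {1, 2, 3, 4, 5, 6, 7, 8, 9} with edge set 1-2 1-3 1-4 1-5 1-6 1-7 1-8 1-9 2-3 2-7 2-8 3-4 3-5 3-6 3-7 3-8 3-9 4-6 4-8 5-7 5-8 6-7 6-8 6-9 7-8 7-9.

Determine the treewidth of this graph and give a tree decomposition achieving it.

Treewidth 4.
One optimal decomposition is:
Bags: B1 = {1, 3, 6, 7, 9}  B2 = {1, 3, 6, 7, 8}  B3 = {1, 2, 3, 7, 8}  B4 = {1, 3, 4, 6, 8}  B5 = {1, 3, 5, 7, 8}
Tree: B1–B2, B2–B3, B2–B4, B3–B5

Every bag has size at most 5, so the width is 5 − 1 = 4 and tw(G) ≤ 4. On the other hand G contains the 5-clique {1, 3, 4, 6, 8}. A clique must lie in a single bag of any decomposition, so no decomposition can have width below 4. Combining the bounds, tw(G) = 4.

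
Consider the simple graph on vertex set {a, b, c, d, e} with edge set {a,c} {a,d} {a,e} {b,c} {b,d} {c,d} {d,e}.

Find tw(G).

A width-2 tree decomposition is:
Bags: B1 = {a, d, e}  B2 = {a, c, d}  B3 = {b, c, d}
Tree: B1–B2, B2–B3
Each bag holds 3 vertices, so the decomposition has width 2, which upper-bounds the treewidth. On the other hand G contains the 3-clique {a, d, e}. A clique must lie in a single bag of any decomposition, so no decomposition can have width below 2. Therefore the treewidth is 2.

2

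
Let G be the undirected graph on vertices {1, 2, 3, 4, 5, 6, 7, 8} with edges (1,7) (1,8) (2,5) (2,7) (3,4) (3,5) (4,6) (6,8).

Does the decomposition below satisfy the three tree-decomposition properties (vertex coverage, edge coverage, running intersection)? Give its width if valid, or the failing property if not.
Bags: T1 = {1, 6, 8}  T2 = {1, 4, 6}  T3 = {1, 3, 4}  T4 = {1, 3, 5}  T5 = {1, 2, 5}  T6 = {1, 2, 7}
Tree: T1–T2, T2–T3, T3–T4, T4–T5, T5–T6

Yes; width 2.

Vertex coverage: the bags together contain {1, 2, 3, 4, 5, 6, 7, 8}, the full vertex set. Edge coverage: each edge of G has both endpoints in at least one bag. Running intersection: for every vertex, the bags containing it form a connected subtree. All three properties hold, so this is a valid tree decomposition of width max|bag| − 1 = 2, and hence tw(G) ≤ 2.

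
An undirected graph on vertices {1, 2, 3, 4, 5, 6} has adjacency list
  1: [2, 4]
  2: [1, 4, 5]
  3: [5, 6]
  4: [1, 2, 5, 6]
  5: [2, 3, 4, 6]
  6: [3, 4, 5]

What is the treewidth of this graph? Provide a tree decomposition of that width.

The largest bag has 3 vertices, giving width 2; this decomposition certifies tw(G) ≤ 2. For the lower bound, the 3 vertices {3, 5, 6} are pairwise adjacent, and any tree decomposition puts a clique entirely inside one bag — forcing width ≥ 2. Therefore the treewidth is 2.

Treewidth 2.
One such decomposition:
Bags: B1 = {4, 5, 6}  B2 = {3, 5, 6}  B3 = {2, 4, 5}  B4 = {1, 2, 4}
Tree: B1–B2, B1–B3, B3–B4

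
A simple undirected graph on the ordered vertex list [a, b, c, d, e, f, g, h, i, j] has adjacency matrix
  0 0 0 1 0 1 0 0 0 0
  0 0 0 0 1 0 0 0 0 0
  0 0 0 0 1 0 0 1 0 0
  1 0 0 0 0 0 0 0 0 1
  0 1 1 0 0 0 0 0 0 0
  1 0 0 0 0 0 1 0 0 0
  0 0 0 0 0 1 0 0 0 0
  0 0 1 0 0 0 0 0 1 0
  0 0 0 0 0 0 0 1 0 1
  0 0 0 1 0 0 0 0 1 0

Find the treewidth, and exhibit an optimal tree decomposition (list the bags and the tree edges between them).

Treewidth 1.
One such decomposition:
Bags: B1 = {b, e}  B2 = {c, e}  B3 = {c, h}  B4 = {h, i}  B5 = {i, j}  B6 = {d, j}  B7 = {a, d}  B8 = {a, f}  B9 = {f, g}
Tree: B1–B2, B2–B3, B3–B4, B4–B5, B5–B6, B6–B7, B7–B8, B8–B9

The largest bag has 2 vertices, giving width 1; this decomposition certifies tw(G) ≤ 1. Any graph with an edge has treewidth ≥ 1, and G has the edge b–e. Combining the bounds, tw(G) = 1.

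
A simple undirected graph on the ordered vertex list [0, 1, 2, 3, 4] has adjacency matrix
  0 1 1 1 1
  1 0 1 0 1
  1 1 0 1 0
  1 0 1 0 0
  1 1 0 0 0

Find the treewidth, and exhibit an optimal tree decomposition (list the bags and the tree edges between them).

Every bag has size at most 3, so the width is 3 − 1 = 2 and tw(G) ≤ 2. For the lower bound, the 3 vertices {0, 1, 2} are pairwise adjacent, and any tree decomposition puts a clique entirely inside one bag — forcing width ≥ 2. Combining the bounds, tw(G) = 2.

Treewidth 2.
One such decomposition:
Bags: B1 = {0, 1, 4}  B2 = {0, 1, 2}  B3 = {0, 2, 3}
Tree: B1–B2, B2–B3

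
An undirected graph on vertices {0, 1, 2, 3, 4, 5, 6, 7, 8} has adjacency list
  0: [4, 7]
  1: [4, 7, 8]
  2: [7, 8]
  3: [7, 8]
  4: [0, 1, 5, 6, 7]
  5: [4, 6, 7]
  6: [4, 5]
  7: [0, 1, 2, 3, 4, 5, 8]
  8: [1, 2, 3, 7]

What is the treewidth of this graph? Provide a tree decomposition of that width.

Every bag has size at most 3, so the width is 3 − 1 = 2 and tw(G) ≤ 2. For the lower bound, the 3 vertices {4, 5, 6} are pairwise adjacent, and any tree decomposition puts a clique entirely inside one bag — forcing width ≥ 2. Combining the bounds, tw(G) = 2.

Treewidth 2.
Bags: B1 = {1, 4, 7}  B2 = {0, 4, 7}  B3 = {4, 5, 7}  B4 = {1, 7, 8}  B5 = {3, 7, 8}  B6 = {4, 5, 6}  B7 = {2, 7, 8}
Tree: B1–B2, B2–B3, B1–B4, B4–B5, B3–B6, B5–B7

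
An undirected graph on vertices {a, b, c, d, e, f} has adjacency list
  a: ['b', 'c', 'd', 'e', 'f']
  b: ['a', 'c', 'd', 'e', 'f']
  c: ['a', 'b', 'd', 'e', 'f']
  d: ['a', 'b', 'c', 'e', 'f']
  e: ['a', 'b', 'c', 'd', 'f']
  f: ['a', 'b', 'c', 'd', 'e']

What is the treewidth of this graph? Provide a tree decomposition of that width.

Treewidth 5.
One such decomposition:
Bags: B1 = {a, b, c, d, e, f}
Tree: (single bag)

With just one bag of size 6, the width is 6 − 1 = 5, so tw(G) ≤ 5. Conversely, {a, b, c, d, e, f} is a clique of size 6, and the vertices of any clique must share a bag in every tree decomposition; so some bag has ≥ 6 vertices and tw(G) ≥ 5. Combining the bounds, tw(G) = 5.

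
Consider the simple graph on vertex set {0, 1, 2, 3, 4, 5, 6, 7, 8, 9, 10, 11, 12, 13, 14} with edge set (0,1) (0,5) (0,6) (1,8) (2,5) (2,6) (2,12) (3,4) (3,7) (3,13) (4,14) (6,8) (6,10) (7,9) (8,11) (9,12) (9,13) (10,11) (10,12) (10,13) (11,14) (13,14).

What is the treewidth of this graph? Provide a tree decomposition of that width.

Treewidth 3.
One optimal decomposition is:
Bags: B1 = {0, 1, 5, 8}  B2 = {0, 5, 6, 8}  B3 = {2, 5, 6, 8}  B4 = {2, 6, 8, 11}  B5 = {2, 6, 10, 11}  B6 = {2, 10, 11, 12}  B7 = {10, 11, 12, 14}  B8 = {10, 12, 13, 14}  B9 = {9, 12, 13, 14}  B10 = {4, 9, 13, 14}  B11 = {3, 4, 9, 13}  B12 = {3, 4, 7, 9}
Tree: B1–B2, B2–B3, B3–B4, B4–B5, B5–B6, B6–B7, B7–B8, B8–B9, B9–B10, B10–B11, B11–B12

Each bag holds 4 vertices, so the decomposition has width 3, which upper-bounds the treewidth. For the lower bound: the 4 vertex sets {0,1,5}, {8}, {6}, {2,10,11,12} are disjoint, each induces a connected subgraph, and every pair is joined by at least one edge of G. Contracting each set to a single vertex therefore yields K_{4} as a minor, and since treewidth is minor-monotone, tw(G) ≥ tw(K_{4}) = 3. The upper and lower bounds meet at 3, so that is the treewidth.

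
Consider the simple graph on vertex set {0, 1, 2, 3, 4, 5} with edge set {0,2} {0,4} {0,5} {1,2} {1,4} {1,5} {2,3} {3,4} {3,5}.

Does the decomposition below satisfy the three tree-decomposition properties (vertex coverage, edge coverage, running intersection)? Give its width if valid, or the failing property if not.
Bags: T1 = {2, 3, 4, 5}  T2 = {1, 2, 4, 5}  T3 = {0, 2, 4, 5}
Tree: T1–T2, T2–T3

Yes; width 3.

Every vertex of G appears in some bag (union = {0, 1, 2, 3, 4, 5}); every edge is covered by a bag; and for each vertex v the set of bags containing v is connected in the bag tree. The decomposition is therefore valid. The largest bag has 4 vertices, so the width is 3.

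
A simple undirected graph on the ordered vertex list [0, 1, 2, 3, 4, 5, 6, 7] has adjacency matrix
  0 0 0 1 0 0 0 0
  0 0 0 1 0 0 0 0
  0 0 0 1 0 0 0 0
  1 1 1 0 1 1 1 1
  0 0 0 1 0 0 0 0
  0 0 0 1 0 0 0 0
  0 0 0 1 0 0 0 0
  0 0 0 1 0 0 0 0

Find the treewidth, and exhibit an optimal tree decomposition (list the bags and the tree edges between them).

Treewidth 1.
Bags: B1 = {3, 7}  B2 = {3, 6}  B3 = {0, 3}  B4 = {1, 3}  B5 = {3, 5}  B6 = {2, 3}  B7 = {3, 4}
Tree: B1–B2, B1–B3, B3–B4, B1–B5, B5–B6, B1–B7

The largest bag has 2 vertices, giving width 1; this decomposition certifies tw(G) ≤ 1. Since G has at least one edge (e.g. 7–3), it is not an edgeless graph, so tw(G) ≥ 1. Hence tw(G) = 1 exactly.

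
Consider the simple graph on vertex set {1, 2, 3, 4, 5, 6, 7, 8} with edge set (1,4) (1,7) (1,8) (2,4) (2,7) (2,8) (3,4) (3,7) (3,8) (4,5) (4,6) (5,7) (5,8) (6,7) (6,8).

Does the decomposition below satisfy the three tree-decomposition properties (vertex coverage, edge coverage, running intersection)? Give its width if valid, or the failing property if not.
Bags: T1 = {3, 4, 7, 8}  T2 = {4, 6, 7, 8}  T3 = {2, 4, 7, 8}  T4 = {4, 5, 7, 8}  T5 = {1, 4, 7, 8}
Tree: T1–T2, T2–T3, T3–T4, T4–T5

Every vertex of G appears in some bag (union = {1, 2, 3, 4, 5, 6, 7, 8}); every edge is covered by a bag; and for each vertex v the set of bags containing v is connected in the bag tree. The decomposition is therefore valid. The largest bag has 4 vertices, so the width is 3.

Yes; width 3.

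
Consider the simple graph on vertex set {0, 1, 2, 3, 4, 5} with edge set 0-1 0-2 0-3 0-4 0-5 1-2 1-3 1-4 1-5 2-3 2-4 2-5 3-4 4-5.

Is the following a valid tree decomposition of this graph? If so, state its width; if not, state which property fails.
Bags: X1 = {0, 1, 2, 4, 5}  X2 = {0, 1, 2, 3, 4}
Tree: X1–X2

Every vertex of G appears in some bag (union = {0, 1, 2, 3, 4, 5}); every edge is covered by a bag; and for each vertex v the set of bags containing v is connected in the bag tree. The decomposition is therefore valid. The largest bag has 5 vertices, so the width is 4.

Yes; width 4.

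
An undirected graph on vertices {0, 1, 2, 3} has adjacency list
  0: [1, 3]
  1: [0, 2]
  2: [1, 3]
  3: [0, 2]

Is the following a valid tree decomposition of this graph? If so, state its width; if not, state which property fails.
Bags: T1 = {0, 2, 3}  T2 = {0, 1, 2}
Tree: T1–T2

Yes; width 2.

Vertex coverage: the bags together contain {0, 1, 2, 3}, the full vertex set. Edge coverage: each edge of G has both endpoints in at least one bag. Running intersection: for every vertex, the bags containing it form a connected subtree. All three properties hold, so this is a valid tree decomposition of width max|bag| − 1 = 2, and hence tw(G) ≤ 2.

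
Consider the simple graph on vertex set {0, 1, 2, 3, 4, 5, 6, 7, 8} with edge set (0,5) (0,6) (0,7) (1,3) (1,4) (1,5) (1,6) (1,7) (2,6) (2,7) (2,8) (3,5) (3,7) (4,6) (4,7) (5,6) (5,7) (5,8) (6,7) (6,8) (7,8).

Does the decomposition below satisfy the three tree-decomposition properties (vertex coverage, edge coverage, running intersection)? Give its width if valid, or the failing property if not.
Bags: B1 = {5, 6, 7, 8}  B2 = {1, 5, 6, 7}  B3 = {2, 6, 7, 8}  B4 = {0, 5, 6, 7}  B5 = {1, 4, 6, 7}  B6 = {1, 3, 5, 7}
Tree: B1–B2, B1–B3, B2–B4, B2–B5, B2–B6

Yes; width 3.

Vertex coverage: the bags together contain {0, 1, 2, 3, 4, 5, 6, 7, 8}, the full vertex set. Edge coverage: each edge of G has both endpoints in at least one bag. Running intersection: for every vertex, the bags containing it form a connected subtree. All three properties hold, so this is a valid tree decomposition of width max|bag| − 1 = 3, and hence tw(G) ≤ 3.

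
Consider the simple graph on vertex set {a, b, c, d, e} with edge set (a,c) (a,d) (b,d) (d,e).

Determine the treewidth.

A width-1 tree decomposition is:
Bags: B1 = {b, d}  B2 = {d, e}  B3 = {a, d}  B4 = {a, c}
Tree: B1–B2, B2–B3, B3–B4
Each bag holds 2 vertices, so the decomposition has width 1, which upper-bounds the treewidth. Any graph with an edge has treewidth ≥ 1, and G has the edge d–b. The upper and lower bounds meet at 1, so that is the treewidth.

1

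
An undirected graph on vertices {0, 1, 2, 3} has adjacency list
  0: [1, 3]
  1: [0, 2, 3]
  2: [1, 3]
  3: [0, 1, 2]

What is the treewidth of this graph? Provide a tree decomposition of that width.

Treewidth 2.
Bags: B1 = {1, 2, 3}  B2 = {0, 1, 3}
Tree: B1–B2

The largest bag has 3 vertices, giving width 2; this decomposition certifies tw(G) ≤ 2. Conversely, {0, 1, 3} is a clique of size 3, and the vertices of any clique must share a bag in every tree decomposition; so some bag has ≥ 3 vertices and tw(G) ≥ 2. Hence tw(G) = 2 exactly.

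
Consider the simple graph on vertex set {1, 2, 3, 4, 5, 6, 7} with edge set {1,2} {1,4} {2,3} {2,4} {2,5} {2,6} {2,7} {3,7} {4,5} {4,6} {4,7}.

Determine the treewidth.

A width-2 tree decomposition is:
Bags: B1 = {2, 4, 7}  B2 = {2, 4, 6}  B3 = {2, 4, 5}  B4 = {1, 2, 4}  B5 = {2, 3, 7}
Tree: B1–B2, B1–B3, B2–B4, B1–B5
Every bag has size at most 3, so the width is 3 − 1 = 2 and tw(G) ≤ 2. Conversely, {2, 3, 7} is a clique of size 3, and the vertices of any clique must share a bag in every tree decomposition; so some bag has ≥ 3 vertices and tw(G) ≥ 2. Hence tw(G) = 2 exactly.

2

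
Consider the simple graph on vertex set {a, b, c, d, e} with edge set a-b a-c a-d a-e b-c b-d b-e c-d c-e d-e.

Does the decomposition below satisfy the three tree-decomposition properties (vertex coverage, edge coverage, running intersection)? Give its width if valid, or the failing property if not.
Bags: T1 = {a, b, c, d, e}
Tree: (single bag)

Every vertex of G appears in some bag (union = {a, b, c, d, e}); every edge is covered by a bag; and for each vertex v the set of bags containing v is connected in the bag tree. The decomposition is therefore valid. The largest bag has 5 vertices, so the width is 4.

Yes; width 4.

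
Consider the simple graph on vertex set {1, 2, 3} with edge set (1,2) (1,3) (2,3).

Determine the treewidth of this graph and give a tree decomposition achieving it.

With just one bag of size 3, the width is 3 − 1 = 2, so tw(G) ≤ 2. Conversely, {1, 2, 3} is a clique of size 3, and the vertices of any clique must share a bag in every tree decomposition; so some bag has ≥ 3 vertices and tw(G) ≥ 2. Hence tw(G) = 2 exactly.

Treewidth 2.
One optimal decomposition is:
Bags: B1 = {1, 2, 3}
Tree: (single bag)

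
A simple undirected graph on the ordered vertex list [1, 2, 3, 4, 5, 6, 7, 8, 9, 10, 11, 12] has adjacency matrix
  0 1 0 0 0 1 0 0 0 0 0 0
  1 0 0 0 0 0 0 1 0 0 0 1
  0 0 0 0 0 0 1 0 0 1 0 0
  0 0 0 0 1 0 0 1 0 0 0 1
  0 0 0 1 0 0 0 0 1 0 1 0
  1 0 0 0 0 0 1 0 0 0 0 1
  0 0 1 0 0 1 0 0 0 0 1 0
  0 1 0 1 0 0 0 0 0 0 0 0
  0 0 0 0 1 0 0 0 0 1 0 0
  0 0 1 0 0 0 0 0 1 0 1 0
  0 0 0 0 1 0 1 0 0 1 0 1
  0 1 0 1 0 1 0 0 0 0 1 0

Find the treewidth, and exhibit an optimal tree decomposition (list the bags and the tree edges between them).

The largest bag has 4 vertices, giving width 3; this decomposition certifies tw(G) ≤ 3. For the lower bound: the 4 vertex sets {3,9,10}, {7}, {11}, {4,5,6,12} are disjoint, each induces a connected subgraph, and every pair is joined by at least one edge of G. Contracting each set to a single vertex therefore yields K_{4} as a minor, and since treewidth is minor-monotone, tw(G) ≥ tw(K_{4}) = 3. The upper and lower bounds meet at 3, so that is the treewidth.

Treewidth 3.
One such decomposition:
Bags: B1 = {3, 7, 9, 10}  B2 = {7, 9, 10, 11}  B3 = {5, 7, 9, 11}  B4 = {5, 6, 7, 11}  B5 = {5, 6, 11, 12}  B6 = {4, 5, 6, 12}  B7 = {1, 4, 6, 12}  B8 = {1, 2, 4, 12}  B9 = {1, 2, 4, 8}
Tree: B1–B2, B2–B3, B3–B4, B4–B5, B5–B6, B6–B7, B7–B8, B8–B9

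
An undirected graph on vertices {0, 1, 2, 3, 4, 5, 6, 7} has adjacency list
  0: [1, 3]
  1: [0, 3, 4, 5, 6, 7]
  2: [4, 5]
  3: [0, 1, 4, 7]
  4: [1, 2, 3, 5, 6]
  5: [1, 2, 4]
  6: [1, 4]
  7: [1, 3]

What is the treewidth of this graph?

2

A width-2 tree decomposition is:
Bags: B1 = {1, 3, 4}  B2 = {1, 4, 5}  B3 = {1, 3, 7}  B4 = {1, 4, 6}  B5 = {2, 4, 5}  B6 = {0, 1, 3}
Tree: B1–B2, B1–B3, B2–B4, B2–B5, B3–B6
The largest bag has 3 vertices, giving width 2; this decomposition certifies tw(G) ≤ 2. On the other hand G contains the 3-clique {0, 1, 3}. A clique must lie in a single bag of any decomposition, so no decomposition can have width below 2. Therefore the treewidth is 2.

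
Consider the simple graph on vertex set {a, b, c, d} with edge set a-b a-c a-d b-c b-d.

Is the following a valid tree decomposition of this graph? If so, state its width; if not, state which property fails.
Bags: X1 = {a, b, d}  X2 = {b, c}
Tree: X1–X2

No — edge (a,c) lies in no bag.

A tree decomposition must satisfy three properties: every vertex lies in some bag; for every edge, both endpoints lie together in some bag; and for every vertex, the bags containing it form a connected subtree. Here edge (a,c) lies in no bag, so the decomposition is invalid.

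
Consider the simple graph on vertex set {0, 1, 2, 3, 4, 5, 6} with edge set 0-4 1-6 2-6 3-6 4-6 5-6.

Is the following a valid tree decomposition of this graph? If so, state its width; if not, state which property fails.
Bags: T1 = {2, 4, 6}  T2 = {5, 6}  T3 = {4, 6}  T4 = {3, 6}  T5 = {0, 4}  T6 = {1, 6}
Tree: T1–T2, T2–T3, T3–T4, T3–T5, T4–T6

A tree decomposition must satisfy three properties: every vertex lies in some bag; for every edge, both endpoints lie together in some bag; and for every vertex, the bags containing it form a connected subtree. Here bags containing vertex 4 are not connected in the tree, so the decomposition is invalid.

No — bags containing vertex 4 are not connected in the tree.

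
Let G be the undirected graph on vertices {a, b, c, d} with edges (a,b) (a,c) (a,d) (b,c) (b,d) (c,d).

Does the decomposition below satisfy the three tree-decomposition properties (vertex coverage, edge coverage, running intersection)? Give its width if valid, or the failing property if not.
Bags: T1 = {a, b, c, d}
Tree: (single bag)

Yes; width 3.

Every vertex of G appears in some bag (union = {a, b, c, d}); every edge is covered by a bag; and for each vertex v the set of bags containing v is connected in the bag tree. The decomposition is therefore valid. The largest bag has 4 vertices, so the width is 3.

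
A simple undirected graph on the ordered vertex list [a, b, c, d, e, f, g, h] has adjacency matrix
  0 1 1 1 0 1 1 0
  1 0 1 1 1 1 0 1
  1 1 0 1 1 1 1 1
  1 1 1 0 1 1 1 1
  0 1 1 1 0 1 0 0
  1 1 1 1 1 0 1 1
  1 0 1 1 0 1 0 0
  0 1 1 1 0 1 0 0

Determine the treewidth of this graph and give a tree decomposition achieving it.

Treewidth 4.
One such decomposition:
Bags: B1 = {b, c, d, e, f}  B2 = {b, c, d, f, h}  B3 = {a, b, c, d, f}  B4 = {a, c, d, f, g}
Tree: B1–B2, B2–B3, B3–B4

The largest bag has 5 vertices, giving width 4; this decomposition certifies tw(G) ≤ 4. Conversely, {a, c, d, f, g} is a clique of size 5, and the vertices of any clique must share a bag in every tree decomposition; so some bag has ≥ 5 vertices and tw(G) ≥ 4. Hence tw(G) = 4 exactly.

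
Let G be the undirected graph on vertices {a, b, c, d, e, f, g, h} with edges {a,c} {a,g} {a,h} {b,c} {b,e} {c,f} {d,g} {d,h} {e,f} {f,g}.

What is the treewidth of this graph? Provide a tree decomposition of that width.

Each bag holds 3 vertices, so the decomposition has width 2, which upper-bounds the treewidth. Since e–b–c–f–e is a cycle in G, G is not acyclic. Forests are exactly the graphs of treewidth ≤ 1, so tw(G) ≥ 2. Therefore the treewidth is 2.

Treewidth 2.
Bags: B1 = {b, e, f}  B2 = {b, c, f}  B3 = {c, f, g}  B4 = {a, c, g}  B5 = {a, d, g}  B6 = {a, d, h}
Tree: B1–B2, B2–B3, B3–B4, B4–B5, B5–B6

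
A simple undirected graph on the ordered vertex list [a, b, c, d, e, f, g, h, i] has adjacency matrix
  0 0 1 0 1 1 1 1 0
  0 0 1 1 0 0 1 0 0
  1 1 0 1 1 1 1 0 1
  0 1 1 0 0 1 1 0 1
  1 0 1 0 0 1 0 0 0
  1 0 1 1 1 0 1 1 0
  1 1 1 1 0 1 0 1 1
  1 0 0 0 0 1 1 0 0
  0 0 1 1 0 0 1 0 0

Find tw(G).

A width-3 tree decomposition is:
Bags: B1 = {c, d, f, g}  B2 = {b, c, d, g}  B3 = {a, c, f, g}  B4 = {a, f, g, h}  B5 = {a, c, e, f}  B6 = {c, d, g, i}
Tree: B1–B2, B1–B3, B3–B4, B3–B5, B2–B6
The largest bag has 4 vertices, giving width 3; this decomposition certifies tw(G) ≤ 3. Conversely, {a, f, g, h} is a clique of size 4, and the vertices of any clique must share a bag in every tree decomposition; so some bag has ≥ 4 vertices and tw(G) ≥ 3. Hence tw(G) = 3 exactly.

3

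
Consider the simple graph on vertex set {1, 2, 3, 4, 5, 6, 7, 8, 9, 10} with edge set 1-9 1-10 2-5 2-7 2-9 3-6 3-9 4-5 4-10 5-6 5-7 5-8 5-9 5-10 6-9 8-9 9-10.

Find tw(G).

A width-2 tree decomposition is:
Bags: B1 = {2, 5, 9}  B2 = {5, 9, 10}  B3 = {5, 6, 9}  B4 = {4, 5, 10}  B5 = {3, 6, 9}  B6 = {1, 9, 10}  B7 = {2, 5, 7}  B8 = {5, 8, 9}
Tree: B1–B2, B1–B3, B2–B4, B3–B5, B2–B6, B1–B7, B3–B8
Each bag holds 3 vertices, so the decomposition has width 2, which upper-bounds the treewidth. Conversely, {1, 9, 10} is a clique of size 3, and the vertices of any clique must share a bag in every tree decomposition; so some bag has ≥ 3 vertices and tw(G) ≥ 2. Therefore the treewidth is 2.

2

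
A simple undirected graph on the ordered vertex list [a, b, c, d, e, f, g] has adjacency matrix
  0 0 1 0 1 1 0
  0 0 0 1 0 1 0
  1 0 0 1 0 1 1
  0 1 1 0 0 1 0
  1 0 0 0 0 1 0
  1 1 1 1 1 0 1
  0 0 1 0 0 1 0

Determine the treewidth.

A width-2 tree decomposition is:
Bags: B1 = {a, c, f}  B2 = {a, e, f}  B3 = {c, d, f}  B4 = {b, d, f}  B5 = {c, f, g}
Tree: B1–B2, B1–B3, B3–B4, B1–B5
The largest bag has 3 vertices, giving width 2; this decomposition certifies tw(G) ≤ 2. For the lower bound, the 3 vertices {a, e, f} are pairwise adjacent, and any tree decomposition puts a clique entirely inside one bag — forcing width ≥ 2. Combining the bounds, tw(G) = 2.

2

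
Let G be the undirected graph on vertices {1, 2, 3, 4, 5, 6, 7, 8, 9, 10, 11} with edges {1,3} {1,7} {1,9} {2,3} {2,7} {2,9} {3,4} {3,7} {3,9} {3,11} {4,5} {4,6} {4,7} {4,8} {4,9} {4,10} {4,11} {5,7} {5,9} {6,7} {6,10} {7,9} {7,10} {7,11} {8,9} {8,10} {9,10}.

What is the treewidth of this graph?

3

A width-3 tree decomposition is:
Bags: B1 = {3, 4, 7, 9}  B2 = {4, 5, 7, 9}  B3 = {4, 7, 9, 10}  B4 = {1, 3, 7, 9}  B5 = {3, 4, 7, 11}  B6 = {4, 6, 7, 10}  B7 = {4, 8, 9, 10}  B8 = {2, 3, 7, 9}
Tree: B1–B2, B2–B3, B1–B4, B1–B5, B3–B6, B3–B7, B4–B8
Every bag has size at most 4, so the width is 4 − 1 = 3 and tw(G) ≤ 3. On the other hand G contains the 4-clique {4, 8, 9, 10}. A clique must lie in a single bag of any decomposition, so no decomposition can have width below 3. The upper and lower bounds meet at 3, so that is the treewidth.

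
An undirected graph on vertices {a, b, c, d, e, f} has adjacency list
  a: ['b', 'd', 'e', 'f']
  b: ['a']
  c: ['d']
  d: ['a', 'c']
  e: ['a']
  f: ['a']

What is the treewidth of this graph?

A width-1 tree decomposition is:
Bags: B1 = {a, b}  B2 = {a, d}  B3 = {a, f}  B4 = {a, e}  B5 = {c, d}
Tree: B1–B2, B2–B3, B2–B4, B2–B5
Each bag holds 2 vertices, so the decomposition has width 1, which upper-bounds the treewidth. Since G has at least one edge (e.g. a–b), it is not an edgeless graph, so tw(G) ≥ 1. Combining the bounds, tw(G) = 1.

1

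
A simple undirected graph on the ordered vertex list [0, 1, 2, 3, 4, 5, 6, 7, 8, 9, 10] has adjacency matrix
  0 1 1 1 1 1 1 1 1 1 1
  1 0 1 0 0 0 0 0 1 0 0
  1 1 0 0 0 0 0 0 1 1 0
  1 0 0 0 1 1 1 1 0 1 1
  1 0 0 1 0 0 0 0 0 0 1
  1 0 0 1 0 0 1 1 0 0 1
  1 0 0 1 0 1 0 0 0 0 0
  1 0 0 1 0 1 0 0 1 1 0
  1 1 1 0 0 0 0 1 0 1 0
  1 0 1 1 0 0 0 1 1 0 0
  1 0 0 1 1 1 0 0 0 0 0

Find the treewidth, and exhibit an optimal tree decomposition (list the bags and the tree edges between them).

Treewidth 3.
Bags: B1 = {0, 3, 7, 9}  B2 = {0, 3, 5, 7}  B3 = {0, 3, 5, 10}  B4 = {0, 7, 8, 9}  B5 = {0, 3, 4, 10}  B6 = {0, 3, 5, 6}  B7 = {0, 2, 8, 9}  B8 = {0, 1, 2, 8}
Tree: B1–B2, B2–B3, B1–B4, B3–B5, B2–B6, B4–B7, B7–B8

The largest bag has 4 vertices, giving width 3; this decomposition certifies tw(G) ≤ 3. For the lower bound, the 4 vertices {0, 1, 2, 8} are pairwise adjacent, and any tree decomposition puts a clique entirely inside one bag — forcing width ≥ 3. Combining the bounds, tw(G) = 3.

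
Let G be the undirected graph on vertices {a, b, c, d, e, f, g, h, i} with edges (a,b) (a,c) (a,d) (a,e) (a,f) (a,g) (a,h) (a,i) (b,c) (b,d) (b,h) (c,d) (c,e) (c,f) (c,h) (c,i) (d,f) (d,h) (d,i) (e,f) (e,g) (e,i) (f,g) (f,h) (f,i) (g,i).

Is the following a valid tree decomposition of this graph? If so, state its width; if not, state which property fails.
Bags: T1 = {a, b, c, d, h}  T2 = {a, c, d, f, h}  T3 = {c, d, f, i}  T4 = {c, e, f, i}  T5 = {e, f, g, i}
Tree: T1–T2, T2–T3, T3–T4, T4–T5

No — edge (a,i) lies in no bag.

A tree decomposition must satisfy three properties: every vertex lies in some bag; for every edge, both endpoints lie together in some bag; and for every vertex, the bags containing it form a connected subtree. Here edge (a,i) lies in no bag, so the decomposition is invalid.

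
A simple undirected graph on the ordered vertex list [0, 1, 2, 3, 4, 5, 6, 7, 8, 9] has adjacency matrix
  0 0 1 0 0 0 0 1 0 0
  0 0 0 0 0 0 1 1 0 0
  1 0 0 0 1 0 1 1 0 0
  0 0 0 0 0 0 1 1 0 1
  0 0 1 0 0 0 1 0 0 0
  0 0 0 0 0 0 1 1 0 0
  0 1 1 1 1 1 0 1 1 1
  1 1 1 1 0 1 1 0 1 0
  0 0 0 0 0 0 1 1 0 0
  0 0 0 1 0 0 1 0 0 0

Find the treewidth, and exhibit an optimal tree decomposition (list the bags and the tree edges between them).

Every bag has size at most 3, so the width is 3 − 1 = 2 and tw(G) ≤ 2. On the other hand G contains the 3-clique {0, 2, 7}. A clique must lie in a single bag of any decomposition, so no decomposition can have width below 2. Therefore the treewidth is 2.

Treewidth 2.
One optimal decomposition is:
Bags: B1 = {3, 6, 7}  B2 = {6, 7, 8}  B3 = {2, 6, 7}  B4 = {0, 2, 7}  B5 = {3, 6, 9}  B6 = {2, 4, 6}  B7 = {5, 6, 7}  B8 = {1, 6, 7}
Tree: B1–B2, B1–B3, B3–B4, B1–B5, B3–B6, B1–B7, B2–B8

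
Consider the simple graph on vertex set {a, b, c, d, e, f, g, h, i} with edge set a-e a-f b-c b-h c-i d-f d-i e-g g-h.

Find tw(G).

A width-2 tree decomposition is:
Bags: B1 = {b, c, i}  B2 = {b, d, i}  B3 = {b, d, f}  B4 = {a, b, f}  B5 = {a, b, e}  B6 = {b, e, g}  B7 = {b, g, h}
Tree: B1–B2, B2–B3, B3–B4, B4–B5, B5–B6, B6–B7
Every bag has size at most 3, so the width is 3 − 1 = 2 and tw(G) ≤ 2. Since b–c–i–d–f–a–e–g–h–b is a cycle in G, G is not acyclic. Forests are exactly the graphs of treewidth ≤ 1, so tw(G) ≥ 2. Therefore the treewidth is 2.

2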